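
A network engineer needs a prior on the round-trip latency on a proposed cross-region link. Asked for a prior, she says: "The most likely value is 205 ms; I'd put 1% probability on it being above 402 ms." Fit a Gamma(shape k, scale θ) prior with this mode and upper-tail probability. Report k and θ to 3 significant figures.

Gamma(k,θ) with k>1 has mode (k−1)θ, so θ = 205/(k−1).
Need P(X < 402) = 0.99 with θ tied to k this way. Start at k = 2, θ = 205: P(X<402) ≈ 0.583.
Too low — raise k to concentrate. Iterating converges to k ≈ 11.9.
Then θ = 205/(11.9−1) ≈ 18.9.

k ≈ 11.9, θ ≈ 18.9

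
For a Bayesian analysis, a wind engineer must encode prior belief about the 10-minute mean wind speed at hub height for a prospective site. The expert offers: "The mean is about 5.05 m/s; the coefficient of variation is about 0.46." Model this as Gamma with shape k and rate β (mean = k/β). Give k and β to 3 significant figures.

For Gamma(k, rate β): mean = k/β, variance = k/β², so CV = 1/√k.
CV = 0.46, hence k = 1/CV² = 4.73.
Then β = k/mean = 4.73/5.05 = 0.936.

k ≈ 4.73, β ≈ 0.936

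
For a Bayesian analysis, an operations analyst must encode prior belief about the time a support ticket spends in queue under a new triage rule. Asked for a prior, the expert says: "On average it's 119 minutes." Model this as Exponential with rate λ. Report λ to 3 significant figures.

Exponential mean = 1/λ, so λ = 1/119.0 = 0.0084.

λ ≈ 0.0084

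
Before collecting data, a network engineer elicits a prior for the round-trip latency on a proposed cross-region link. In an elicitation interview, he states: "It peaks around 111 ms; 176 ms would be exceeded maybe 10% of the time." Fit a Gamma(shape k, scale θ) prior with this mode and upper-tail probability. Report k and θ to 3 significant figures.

Gamma(k,θ) with k>1 has mode (k−1)θ, so θ = 111/(k−1).
Need P(X < 176) = 0.9 with θ tied to k this way. Start at k = 2, θ = 111: P(X<176) ≈ 0.470.
Too low — raise k to concentrate. Iterating converges to k ≈ 9.83.
Then θ = 111/(9.83−1) ≈ 12.6.

k ≈ 9.83, θ ≈ 12.6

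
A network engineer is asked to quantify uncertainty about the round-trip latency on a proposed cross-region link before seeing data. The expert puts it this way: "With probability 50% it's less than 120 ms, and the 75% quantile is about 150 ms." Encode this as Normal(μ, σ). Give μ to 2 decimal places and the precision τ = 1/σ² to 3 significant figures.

μ = 120.00, τ = 0.000505

For Normal(μ,σ), the p-quantile is μ + z_p·σ. Here z_{0.5} = 0, z_{0.75} = 0.6745.
So 120 = μ + 0σ and 150 = μ + 0.6745σ.
Subtracting: σ = (150 − 120)/(0.6745 − (0)) = 44.48.
Then μ = 120 − (0)·44.48 = 120.00.
Precision τ = 1/σ² = 1/44.48² = 0.000505.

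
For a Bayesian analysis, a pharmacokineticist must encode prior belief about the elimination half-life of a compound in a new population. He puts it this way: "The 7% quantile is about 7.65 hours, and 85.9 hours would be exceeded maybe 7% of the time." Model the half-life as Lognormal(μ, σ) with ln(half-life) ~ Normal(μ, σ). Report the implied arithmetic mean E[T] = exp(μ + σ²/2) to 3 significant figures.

E[T] ≈ 35.9 hours

If T ~ Lognormal(μ,σ) then ln T ~ Normal(μ,σ), so the p-quantile of ln T is μ + z_p·σ.
ln(7.65) = 2.035 and ln(85.9) = 4.453; z_{0.07} = -1.476, z_{0.93} = 1.476.
σ = (4.453 − 2.035)/(1.476 − (-1.476)) = 0.819.
μ = 2.035 − (-1.476)·0.819 = 3.244.
E[T] = exp(μ + σ²/2) = exp(3.244 + 0.3357) = 35.9 hours.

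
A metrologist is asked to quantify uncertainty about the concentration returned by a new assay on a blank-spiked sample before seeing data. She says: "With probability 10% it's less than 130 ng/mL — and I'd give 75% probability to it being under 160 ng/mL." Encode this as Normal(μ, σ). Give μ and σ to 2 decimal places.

For Normal(μ,σ), the p-quantile is μ + z_p·σ. Here z_{0.1} = -1.282, z_{0.75} = 0.6745.
So 130 = μ − 1.282σ and 160 = μ + 0.6745σ.
Subtracting: σ = (160 − 130)/(0.6745 − (-1.282)) = 15.34.
Then μ = 130 − (-1.282)·15.34 = 149.66.

μ = 149.66, σ = 15.34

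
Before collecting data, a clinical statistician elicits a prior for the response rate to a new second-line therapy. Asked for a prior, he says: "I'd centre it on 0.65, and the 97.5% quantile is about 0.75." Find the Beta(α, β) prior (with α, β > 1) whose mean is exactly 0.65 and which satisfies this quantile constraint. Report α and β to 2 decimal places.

With mean 0.65 fixed, write α = 0.65s, β = 0.35s where s = α+β.
Need P(θ < 0.75) = 0.975 under Beta(0.65s, 0.35s). Normal approximation: (q−m)/√(m(1−m)/s) ≈ z_{0.975} = 1.96, so s ≈ 0.65·0.35·(1.96)²/(0.75−0.65)² = 87.4.
At s = 87.4: P(θ<0.75) ≈ 0.980. Adjusting to match 0.975 gives s ≈ 79.99.
So α = 0.65·79.99 ≈ 51.99, β = 0.35·79.99 ≈ 28.00.

α ≈ 51.99, β ≈ 28.00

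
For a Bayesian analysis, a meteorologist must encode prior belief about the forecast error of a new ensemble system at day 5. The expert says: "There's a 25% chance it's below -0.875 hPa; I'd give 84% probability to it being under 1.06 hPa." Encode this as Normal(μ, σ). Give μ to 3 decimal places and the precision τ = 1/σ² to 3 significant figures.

μ = -0.093, τ = 0.744

For Normal(μ,σ), the p-quantile is μ + z_p·σ. Here z_{0.25} = -0.6745, z_{0.84} = 0.9945.
So -0.875 = μ − 0.6745σ and 1.06 = μ + 0.9945σ.
Subtracting: σ = (1.06 − -0.875)/(0.9945 − (-0.6745)) = 1.159.
Then μ = -0.875 − (-0.6745)·1.159 = -0.093.
Precision τ = 1/σ² = 1/1.159² = 0.744.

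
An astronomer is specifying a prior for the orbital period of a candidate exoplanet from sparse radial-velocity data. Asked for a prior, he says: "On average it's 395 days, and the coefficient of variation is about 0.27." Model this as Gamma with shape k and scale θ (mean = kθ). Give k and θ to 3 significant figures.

For Gamma(k, scale θ): mean = kθ, variance = kθ², so CV = 1/√k.
CV = 0.27, hence k = 1/CV² = 13.7.
Then θ = mean/k = 395/13.7 = 28.8.

k ≈ 13.7, θ ≈ 28.8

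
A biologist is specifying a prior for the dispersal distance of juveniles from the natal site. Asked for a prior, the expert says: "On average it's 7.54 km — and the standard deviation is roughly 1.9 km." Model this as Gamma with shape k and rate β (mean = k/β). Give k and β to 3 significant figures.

For Gamma(k, rate β): mean = k/β, variance = k/β², so CV = 1/√k.
CV = SD/mean = 1.9/7.54 = 0.252, hence k = 1/CV² = 15.7.
Then β = k/mean = 15.7/7.54 = 2.09.

k ≈ 15.7, β ≈ 2.09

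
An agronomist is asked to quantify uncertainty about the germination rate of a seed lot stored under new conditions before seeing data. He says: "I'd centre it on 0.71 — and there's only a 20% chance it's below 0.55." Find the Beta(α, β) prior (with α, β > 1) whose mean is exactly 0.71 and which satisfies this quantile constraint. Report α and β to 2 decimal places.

With mean 0.71 fixed, write α = 0.71s, β = 0.29s where s = α+β.
Need P(θ < 0.55) = 0.2 under Beta(0.71s, 0.29s). Normal approximation: (q−m)/√(m(1−m)/s) ≈ z_{0.2} = -0.842, so s ≈ 0.71·0.29·(-0.842)²/(0.55−0.71)² = 5.7.
At s = 5.7: P(θ<0.55) ≈ 0.190. Adjusting to match 0.2 gives s ≈ 5.09.
So α = 0.71·5.09 ≈ 3.61, β = 0.29·5.09 ≈ 1.47.

α ≈ 3.61, β ≈ 1.47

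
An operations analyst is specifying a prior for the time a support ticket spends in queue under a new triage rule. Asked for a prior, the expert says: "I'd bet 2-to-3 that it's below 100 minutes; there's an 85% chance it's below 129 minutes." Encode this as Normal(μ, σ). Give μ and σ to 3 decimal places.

For Normal(μ,σ), the p-quantile is μ + z_p·σ. Here z_{0.4} = -0.2533, z_{0.85} = 1.036.
So 100 = μ − 0.2533σ and 129 = μ + 1.036σ.
Subtracting: σ = (129 − 100)/(1.036 − (-0.2533)) = 22.484.
Then μ = 100 − (-0.2533)·22.484 = 105.696.

μ = 105.696, σ = 22.484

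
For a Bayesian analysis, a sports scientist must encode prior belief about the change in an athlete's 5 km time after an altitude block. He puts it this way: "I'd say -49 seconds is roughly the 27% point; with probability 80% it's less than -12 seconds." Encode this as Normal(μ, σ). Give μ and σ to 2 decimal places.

μ = -33.41, σ = 25.44

The p-quantile of Normal(μ,σ) is μ + z_p·σ, with z_{0.27} = -0.6128 and z_{0.8} = 0.8416.
Eliminate σ: μ = (z₂·x₁ − z₁·x₂)/(z₂ − z₁) = (0.8416·-49 − (-0.6128)·-12)/1.454 = -33.41.
Then σ = (x₂ − x₁)/(z₂ − z₁) = (-12 − -49)/1.454 = 25.44.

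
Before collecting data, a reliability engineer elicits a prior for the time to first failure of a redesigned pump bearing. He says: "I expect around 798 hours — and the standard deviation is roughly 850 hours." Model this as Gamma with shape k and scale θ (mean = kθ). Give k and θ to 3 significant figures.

k ≈ 0.881, θ ≈ 905

For Gamma(k, scale θ): mean = kθ, variance = kθ², so CV = 1/√k.
CV = SD/mean = 850/798 = 1.065, hence k = 1/CV² = 0.881.
Then θ = mean/k = 798/0.881 = 905.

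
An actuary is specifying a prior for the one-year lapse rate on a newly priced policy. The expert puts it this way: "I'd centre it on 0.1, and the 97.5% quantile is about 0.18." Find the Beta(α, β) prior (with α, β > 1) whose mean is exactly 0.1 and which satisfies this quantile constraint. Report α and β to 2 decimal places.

With mean 0.1 fixed, write α = 0.1s, β = 0.9s where s = α+β.
Need P(θ < 0.18) = 0.975 under Beta(0.1s, 0.9s). Normal approximation: (q−m)/√(m(1−m)/s) ≈ z_{0.975} = 1.96, so s ≈ 0.1·0.9·(1.96)²/(0.18−0.1)² = 54.0.
At s = 54.0: P(θ<0.18) ≈ 0.960. Adjusting to match 0.975 gives s ≈ 69.56.
So α = 0.1·69.56 ≈ 6.96, β = 0.9·69.56 ≈ 62.60.

α ≈ 6.96, β ≈ 62.60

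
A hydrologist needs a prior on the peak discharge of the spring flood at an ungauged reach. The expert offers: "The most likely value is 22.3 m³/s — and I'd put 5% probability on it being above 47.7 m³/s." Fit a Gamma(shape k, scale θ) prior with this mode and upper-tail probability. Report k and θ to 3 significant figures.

k ≈ 5.77, θ ≈ 4.67

Gamma(k,θ) with k>1 has mode (k−1)θ, so θ = 22.3/(k−1).
Need P(X < 47.7) = 0.95 with θ tied to k this way. Start at k = 2, θ = 22.3: P(X<47.7) ≈ 0.630.
Too low — raise k to concentrate. Iterating converges to k ≈ 5.77.
Then θ = 22.3/(5.77−1) ≈ 4.67.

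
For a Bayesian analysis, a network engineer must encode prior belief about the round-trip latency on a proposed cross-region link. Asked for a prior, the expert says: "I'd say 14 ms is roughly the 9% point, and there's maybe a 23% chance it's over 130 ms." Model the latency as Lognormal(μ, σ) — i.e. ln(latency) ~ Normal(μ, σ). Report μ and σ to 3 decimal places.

μ ≈ 4.076, σ ≈ 1.072

If T ~ Lognormal(μ,σ) then ln T ~ Normal(μ,σ), so the p-quantile of ln T is μ + z_p·σ.
ln(14) = 2.639 and ln(130) = 4.868; z_{0.09} = -1.341, z_{0.77} = 0.7388.
σ = (4.868 − 2.639)/(0.7388 − (-1.341)) = 1.072.
μ = 2.639 − (-1.341)·1.072 = 4.076.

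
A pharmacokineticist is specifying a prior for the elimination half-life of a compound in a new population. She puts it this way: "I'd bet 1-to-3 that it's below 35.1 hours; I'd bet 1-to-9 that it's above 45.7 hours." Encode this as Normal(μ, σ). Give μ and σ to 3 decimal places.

μ = 38.755, σ = 5.419

The p-quantile of Normal(μ,σ) is μ + z_p·σ, with z_{0.25} = -0.6745 and z_{0.9} = 1.282.
Eliminate σ: μ = (z₂·x₁ − z₁·x₂)/(z₂ − z₁) = (1.282·35.1 − (-0.6745)·45.7)/1.956 = 38.755.
Then σ = (x₂ − x₁)/(z₂ − z₁) = (45.7 − 35.1)/1.956 = 5.419.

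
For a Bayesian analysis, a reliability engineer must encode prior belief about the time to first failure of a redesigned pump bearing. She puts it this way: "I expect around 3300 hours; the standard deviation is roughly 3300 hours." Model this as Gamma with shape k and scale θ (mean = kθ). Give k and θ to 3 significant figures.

k ≈ 1, θ ≈ 3300

For Gamma(k, scale θ): mean = kθ, variance = kθ², so CV = 1/√k.
CV = SD/mean = 3300/3300 = 1, hence k = 1/CV² = 1.
Then θ = mean/k = 3300/1 = 3300.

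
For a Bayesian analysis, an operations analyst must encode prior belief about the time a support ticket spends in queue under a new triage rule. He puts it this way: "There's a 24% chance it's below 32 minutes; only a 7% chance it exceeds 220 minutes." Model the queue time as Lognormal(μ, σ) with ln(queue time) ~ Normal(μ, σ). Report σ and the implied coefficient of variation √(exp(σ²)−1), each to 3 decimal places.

σ ≈ 0.884, CV ≈ 1.088

If T ~ Lognormal(μ,σ) then ln T ~ Normal(μ,σ), so the p-quantile of ln T is μ + z_p·σ.
ln(32) = 3.466 and ln(220) = 5.394; z_{0.24} = -0.7063, z_{0.93} = 1.476.
σ = (5.394 − 3.466)/(1.476 − (-0.7063)) = 0.884.
μ = 3.466 − (-0.7063)·0.884 = 4.090.
CV = √(exp(σ²)−1) = √(exp(0.7806)−1) = 1.088.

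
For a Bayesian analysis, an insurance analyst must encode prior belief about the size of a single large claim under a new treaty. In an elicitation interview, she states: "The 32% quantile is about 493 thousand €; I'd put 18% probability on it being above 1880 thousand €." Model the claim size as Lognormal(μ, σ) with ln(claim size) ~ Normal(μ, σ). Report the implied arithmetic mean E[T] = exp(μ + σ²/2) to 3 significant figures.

If T ~ Lognormal(μ,σ) then ln T ~ Normal(μ,σ), so the p-quantile of ln T is μ + z_p·σ.
ln(493) = 6.201 and ln(1880) = 7.539; z_{0.32} = -0.4677, z_{0.82} = 0.9154.
σ = (7.539 − 6.201)/(0.9154 − (-0.4677)) = 0.968.
μ = 6.201 − (-0.4677)·0.968 = 6.653.
E[T] = exp(μ + σ²/2) = exp(6.653 + 0.4683) = 1240 thousand €.

E[T] ≈ 1240 thousand €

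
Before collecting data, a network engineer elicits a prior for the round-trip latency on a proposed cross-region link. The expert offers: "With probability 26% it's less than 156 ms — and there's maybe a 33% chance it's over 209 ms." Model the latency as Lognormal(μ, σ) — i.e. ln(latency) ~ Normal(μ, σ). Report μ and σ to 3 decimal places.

If T ~ Lognormal(μ,σ) then ln T ~ Normal(μ,σ), so the p-quantile of ln T is μ + z_p·σ.
ln(156) = 5.05 and ln(209) = 5.342; z_{0.26} = -0.6433, z_{0.67} = 0.4399.
σ = (5.342 − 5.05)/(0.4399 − (-0.6433)) = 0.270.
μ = 5.05 − (-0.6433)·0.270 = 5.224.

μ ≈ 5.224, σ ≈ 0.270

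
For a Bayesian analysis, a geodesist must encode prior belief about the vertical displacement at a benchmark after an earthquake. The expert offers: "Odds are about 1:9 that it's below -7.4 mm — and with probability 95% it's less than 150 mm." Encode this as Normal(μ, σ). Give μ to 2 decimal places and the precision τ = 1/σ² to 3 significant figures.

The p-quantile of Normal(μ,σ) is μ + z_p·σ, with z_{0.1} = -1.282 and z_{0.95} = 1.645.
Eliminate σ: μ = (z₂·x₁ − z₁·x₂)/(z₂ − z₁) = (1.645·-7.4 − (-1.282)·150)/2.926 = 61.53.
Then σ = (x₂ − x₁)/(z₂ − z₁) = (150 − -7.4)/2.926 = 53.79.
Precision τ = 1/σ² = 1/53.79² = 0.000346.

μ = 61.53, τ = 0.000346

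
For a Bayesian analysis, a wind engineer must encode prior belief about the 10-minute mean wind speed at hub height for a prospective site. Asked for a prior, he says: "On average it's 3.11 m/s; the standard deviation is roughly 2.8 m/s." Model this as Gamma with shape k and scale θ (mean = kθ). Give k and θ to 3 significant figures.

k ≈ 1.23, θ ≈ 2.52

For Gamma(k, scale θ): mean = kθ, variance = kθ², so CV = 1/√k.
CV = SD/mean = 2.8/3.11 = 0.9003, hence k = 1/CV² = 1.23.
Then θ = mean/k = 3.11/1.23 = 2.52.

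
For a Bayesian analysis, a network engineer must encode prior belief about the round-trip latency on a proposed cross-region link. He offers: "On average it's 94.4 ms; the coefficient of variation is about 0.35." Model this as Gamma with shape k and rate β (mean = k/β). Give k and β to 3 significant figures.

k ≈ 8.16, β ≈ 0.0865

For Gamma(k, rate β): mean = k/β, variance = k/β², so CV = 1/√k.
CV = 0.35, hence k = 1/CV² = 8.16.
Then β = k/mean = 8.16/94.4 = 0.0865.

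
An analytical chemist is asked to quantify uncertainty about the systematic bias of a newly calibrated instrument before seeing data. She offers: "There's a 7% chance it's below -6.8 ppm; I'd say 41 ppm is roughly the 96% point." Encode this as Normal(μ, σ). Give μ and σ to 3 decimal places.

For Normal(μ,σ), the p-quantile is μ + z_p·σ. Here z_{0.07} = -1.476, z_{0.96} = 1.751.
So -6.8 = μ − 1.476σ and 41 = μ + 1.751σ.
Subtracting: σ = (41 − -6.8)/(1.751 − (-1.476)) = 14.815.
Then μ = -6.8 − (-1.476)·14.815 = 15.064.

μ = 15.064, σ = 14.815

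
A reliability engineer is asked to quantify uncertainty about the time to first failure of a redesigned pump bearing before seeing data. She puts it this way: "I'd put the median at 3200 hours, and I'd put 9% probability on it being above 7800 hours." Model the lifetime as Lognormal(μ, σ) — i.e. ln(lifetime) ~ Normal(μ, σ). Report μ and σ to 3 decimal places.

μ ≈ 8.071, σ ≈ 0.665

If T ~ Lognormal(μ,σ) then ln T ~ Normal(μ,σ), so the p-quantile of ln T is μ + z_p·σ.
ln(3200) = 8.071 and ln(7800) = 8.962; z_{0.5} = 0, z_{0.91} = 1.341.
σ = (8.962 − 8.071)/(1.341 − (0)) = 0.665.
μ = 8.071 − (0)·0.665 = 8.071.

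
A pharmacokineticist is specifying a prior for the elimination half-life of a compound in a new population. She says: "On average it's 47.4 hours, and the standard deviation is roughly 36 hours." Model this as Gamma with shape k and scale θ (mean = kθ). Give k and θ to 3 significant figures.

k ≈ 1.73, θ ≈ 27.3

For Gamma(k, scale θ): mean = kθ, variance = kθ², so CV = 1/√k.
CV = SD/mean = 36/47.4 = 0.7595, hence k = 1/CV² = 1.73.
Then θ = mean/k = 47.4/1.73 = 27.3.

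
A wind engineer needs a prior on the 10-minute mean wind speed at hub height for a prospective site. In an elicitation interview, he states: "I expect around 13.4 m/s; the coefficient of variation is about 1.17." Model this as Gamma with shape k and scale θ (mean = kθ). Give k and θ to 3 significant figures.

k ≈ 0.731, θ ≈ 18.3

For Gamma(k, scale θ): mean = kθ, variance = kθ², so CV = 1/√k.
CV = 1.17, hence k = 1/CV² = 0.731.
Then θ = mean/k = 13.4/0.731 = 18.3.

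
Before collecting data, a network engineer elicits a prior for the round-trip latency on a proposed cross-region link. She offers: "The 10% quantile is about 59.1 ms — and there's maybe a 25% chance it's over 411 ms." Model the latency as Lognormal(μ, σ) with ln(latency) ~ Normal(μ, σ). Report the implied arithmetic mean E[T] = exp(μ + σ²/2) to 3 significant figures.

If T ~ Lognormal(μ,σ) then ln T ~ Normal(μ,σ), so the p-quantile of ln T is μ + z_p·σ.
ln(59.1) = 4.079 and ln(411) = 6.019; z_{0.1} = -1.282, z_{0.75} = 0.6745.
σ = (6.019 − 4.079)/(0.6745 − (-1.282)) = 0.991.
μ = 4.079 − (-1.282)·0.991 = 5.350.
E[T] = exp(μ + σ²/2) = exp(5.350 + 0.4915) = 344 ms.

E[T] ≈ 344 ms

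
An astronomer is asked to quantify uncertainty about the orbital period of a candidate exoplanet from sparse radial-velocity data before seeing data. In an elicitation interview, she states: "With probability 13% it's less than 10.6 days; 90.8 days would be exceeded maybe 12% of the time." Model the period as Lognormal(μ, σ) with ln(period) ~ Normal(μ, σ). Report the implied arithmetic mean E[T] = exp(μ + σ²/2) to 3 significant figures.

If T ~ Lognormal(μ,σ) then ln T ~ Normal(μ,σ), so the p-quantile of ln T is μ + z_p·σ.
ln(10.6) = 2.361 and ln(90.8) = 4.509; z_{0.13} = -1.126, z_{0.88} = 1.175.
σ = (4.509 − 2.361)/(1.175 − (-1.126)) = 0.933.
μ = 2.361 − (-1.126)·0.933 = 3.412.
E[T] = exp(μ + σ²/2) = exp(3.412 + 0.4355) = 46.9 days.

E[T] ≈ 46.9 days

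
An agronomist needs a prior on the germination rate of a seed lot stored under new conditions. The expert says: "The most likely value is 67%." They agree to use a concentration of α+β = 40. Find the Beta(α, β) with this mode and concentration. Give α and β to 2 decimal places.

α = 26.46, β = 13.54

For α,β > 1 the Beta mode is (α−1)/(α+β−2). With α+β = 40, the mode is (α−1)/38.
Set (α−1)/38 = 0.67 → α = 1 + 0.67·38 = 26.46.
β = 40 − α = 13.54.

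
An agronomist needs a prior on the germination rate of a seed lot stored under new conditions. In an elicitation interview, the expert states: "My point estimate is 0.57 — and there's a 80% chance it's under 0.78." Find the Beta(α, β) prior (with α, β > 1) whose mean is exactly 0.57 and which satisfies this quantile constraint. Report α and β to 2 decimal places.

With mean 0.57 fixed, write α = 0.57s, β = 0.43s where s = α+β.
Need P(θ < 0.78) = 0.8 under Beta(0.57s, 0.43s). Normal approximation: (q−m)/√(m(1−m)/s) ≈ z_{0.8} = 0.842, so s ≈ 0.57·0.43·(0.842)²/(0.78−0.57)² = 3.9.
At s = 3.9: P(θ<0.78) ≈ 0.795. Adjusting to match 0.8 gives s ≈ 4.07.
So α = 0.57·4.07 ≈ 2.32, β = 0.43·4.07 ≈ 1.75.

α ≈ 2.32, β ≈ 1.75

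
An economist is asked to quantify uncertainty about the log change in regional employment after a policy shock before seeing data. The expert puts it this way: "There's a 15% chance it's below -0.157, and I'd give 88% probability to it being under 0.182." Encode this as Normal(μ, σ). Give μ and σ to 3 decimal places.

μ = 0.002, σ = 0.153

The p-quantile of Normal(μ,σ) is μ + z_p·σ, with z_{0.15} = -1.036 and z_{0.88} = 1.175.
Eliminate σ: μ = (z₂·x₁ − z₁·x₂)/(z₂ − z₁) = (1.175·-0.157 − (-1.036)·0.182)/2.211 = 0.002.
Then σ = (x₂ − x₁)/(z₂ − z₁) = (0.182 − -0.157)/2.211 = 0.153.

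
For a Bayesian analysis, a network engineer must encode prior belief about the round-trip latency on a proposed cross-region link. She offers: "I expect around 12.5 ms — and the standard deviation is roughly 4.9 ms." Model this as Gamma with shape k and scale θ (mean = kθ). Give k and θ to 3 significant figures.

For Gamma(k, scale θ): mean = kθ, variance = kθ², so CV = 1/√k.
CV = SD/mean = 4.9/12.5 = 0.392, hence k = 1/CV² = 6.51.
Then θ = mean/k = 12.5/6.51 = 1.92.

k ≈ 6.51, θ ≈ 1.92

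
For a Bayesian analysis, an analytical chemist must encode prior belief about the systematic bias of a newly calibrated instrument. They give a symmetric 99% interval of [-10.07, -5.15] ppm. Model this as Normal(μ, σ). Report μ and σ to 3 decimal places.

μ = -7.610, σ = 0.955

A symmetric 99% interval runs μ ± z·σ with z = 2.576.
Half-width = 2.46, so σ = 2.46/2.576 = 0.955.
μ is the interval midpoint, -7.610.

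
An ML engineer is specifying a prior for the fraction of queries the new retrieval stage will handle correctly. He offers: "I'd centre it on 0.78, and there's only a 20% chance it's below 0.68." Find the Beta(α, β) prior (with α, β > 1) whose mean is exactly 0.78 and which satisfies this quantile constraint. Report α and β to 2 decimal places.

With mean 0.78 fixed, write α = 0.78s, β = 0.22s where s = α+β.
Need P(θ < 0.68) = 0.2 under Beta(0.78s, 0.22s). Normal approximation: (q−m)/√(m(1−m)/s) ≈ z_{0.2} = -0.842, so s ≈ 0.78·0.22·(-0.842)²/(0.68−0.78)² = 12.2.
At s = 12.2: P(θ<0.68) ≈ 0.188. Adjusting to match 0.2 gives s ≈ 10.58.
So α = 0.78·10.58 ≈ 8.25, β = 0.22·10.58 ≈ 2.33.

α ≈ 8.25, β ≈ 2.33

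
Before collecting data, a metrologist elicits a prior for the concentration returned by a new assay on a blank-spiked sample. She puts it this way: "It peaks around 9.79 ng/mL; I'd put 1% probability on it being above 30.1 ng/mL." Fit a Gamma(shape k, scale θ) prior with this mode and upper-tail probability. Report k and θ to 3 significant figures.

Gamma(k,θ) with k>1 has mode (k−1)θ, so θ = 9.79/(k−1).
Need P(X < 30.1) = 0.99 with θ tied to k this way. Start at k = 2, θ = 9.79: P(X<30.1) ≈ 0.812.
Too low — raise k to concentrate. Iterating converges to k ≈ 4.55.
Then θ = 9.79/(4.55−1) ≈ 2.76.

k ≈ 4.55, θ ≈ 2.76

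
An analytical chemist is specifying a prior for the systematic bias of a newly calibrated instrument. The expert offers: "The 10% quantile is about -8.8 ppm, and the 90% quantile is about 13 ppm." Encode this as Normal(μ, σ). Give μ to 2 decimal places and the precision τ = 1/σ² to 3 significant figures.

μ = 2.10, τ = 0.0138

The p-quantile of Normal(μ,σ) is μ + z_p·σ, with z_{0.1} = -1.282 and z_{0.9} = 1.282.
Eliminate σ: μ = (z₂·x₁ − z₁·x₂)/(z₂ − z₁) = (1.282·-8.8 − (-1.282)·13)/2.563 = 2.10.
Then σ = (x₂ − x₁)/(z₂ − z₁) = (13 − -8.8)/2.563 = 8.51.
Precision τ = 1/σ² = 1/8.505² = 0.0138.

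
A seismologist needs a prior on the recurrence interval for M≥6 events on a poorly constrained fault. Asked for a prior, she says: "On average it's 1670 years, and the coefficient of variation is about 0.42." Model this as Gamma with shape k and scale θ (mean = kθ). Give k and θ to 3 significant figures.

k ≈ 5.67, θ ≈ 295

For Gamma(k, scale θ): mean = kθ, variance = kθ², so CV = 1/√k.
CV = 0.42, hence k = 1/CV² = 5.67.
Then θ = mean/k = 1670/5.67 = 295.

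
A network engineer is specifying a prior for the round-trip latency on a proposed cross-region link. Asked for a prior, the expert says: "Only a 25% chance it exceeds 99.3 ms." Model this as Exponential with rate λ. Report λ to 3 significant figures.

P(T > 99.3) = e^(−λ·99.3) = 0.25, so λ = −ln(0.25)/99.3 = 0.014.

λ ≈ 0.014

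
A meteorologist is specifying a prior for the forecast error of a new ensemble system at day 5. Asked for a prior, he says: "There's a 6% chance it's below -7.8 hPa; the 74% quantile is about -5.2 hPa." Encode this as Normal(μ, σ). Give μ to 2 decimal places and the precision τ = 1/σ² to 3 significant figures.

For Normal(μ,σ), the p-quantile is μ + z_p·σ. Here z_{0.06} = -1.555, z_{0.74} = 0.6433.
So -7.8 = μ − 1.555σ and -5.2 = μ + 0.6433σ.
Subtracting: σ = (-5.2 − -7.8)/(0.6433 − (-1.555)) = 1.18.
Then μ = -7.8 − (-1.555)·1.18 = -5.96.
Precision τ = 1/σ² = 1/1.183² = 0.715.

μ = -5.96, τ = 0.715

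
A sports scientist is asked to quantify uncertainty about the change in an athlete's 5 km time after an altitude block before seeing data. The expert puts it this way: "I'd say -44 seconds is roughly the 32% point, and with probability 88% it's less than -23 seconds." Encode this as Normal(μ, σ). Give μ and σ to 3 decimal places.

The p-quantile of Normal(μ,σ) is μ + z_p·σ, with z_{0.32} = -0.4677 and z_{0.88} = 1.175.
Eliminate σ: μ = (z₂·x₁ − z₁·x₂)/(z₂ − z₁) = (1.175·-44 − (-0.4677)·-23)/1.643 = -38.021.
Then σ = (x₂ − x₁)/(z₂ − z₁) = (-23 − -44)/1.643 = 12.784.

μ = -38.021, σ = 12.784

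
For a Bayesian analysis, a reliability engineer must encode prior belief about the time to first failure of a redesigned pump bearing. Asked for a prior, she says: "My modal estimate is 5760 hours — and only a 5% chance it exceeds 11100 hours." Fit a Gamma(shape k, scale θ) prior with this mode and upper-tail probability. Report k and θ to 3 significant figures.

Gamma(k,θ) with k>1 has mode (k−1)θ, so θ = 5760/(k−1).
Need P(X < 11100) = 0.95 with θ tied to k this way. Start at k = 2, θ = 5760: P(X<11100) ≈ 0.574.
Too low — raise k to concentrate. Iterating converges to k ≈ 7.45.
Then θ = 5760/(7.45−1) ≈ 892.

k ≈ 7.45, θ ≈ 892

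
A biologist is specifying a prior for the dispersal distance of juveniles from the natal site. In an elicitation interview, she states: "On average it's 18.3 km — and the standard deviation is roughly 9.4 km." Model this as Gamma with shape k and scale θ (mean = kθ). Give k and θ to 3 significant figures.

For Gamma(k, scale θ): mean = kθ, variance = kθ², so CV = 1/√k.
CV = SD/mean = 9.4/18.3 = 0.5137, hence k = 1/CV² = 3.79.
Then θ = mean/k = 18.3/3.79 = 4.83.

k ≈ 3.79, θ ≈ 4.83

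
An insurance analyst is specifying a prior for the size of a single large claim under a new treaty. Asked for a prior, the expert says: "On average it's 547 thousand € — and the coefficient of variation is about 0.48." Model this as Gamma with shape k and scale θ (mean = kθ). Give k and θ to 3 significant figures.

k ≈ 4.34, θ ≈ 126

For Gamma(k, scale θ): mean = kθ, variance = kθ², so CV = 1/√k.
CV = 0.48, hence k = 1/CV² = 4.34.
Then θ = mean/k = 547/4.34 = 126.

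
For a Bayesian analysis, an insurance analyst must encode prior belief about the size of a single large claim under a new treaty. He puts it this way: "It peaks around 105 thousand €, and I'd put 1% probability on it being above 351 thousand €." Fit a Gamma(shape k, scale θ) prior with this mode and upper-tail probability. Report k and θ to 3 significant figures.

Gamma(k,θ) with k>1 has mode (k−1)θ, so θ = 105/(k−1).
Need P(X < 351) = 0.99 with θ tied to k this way. Start at k = 2, θ = 105: P(X<351) ≈ 0.847.
Too low — raise k to concentrate. Iterating converges to k ≈ 4.01.
Then θ = 105/(4.01−1) ≈ 34.9.

k ≈ 4.01, θ ≈ 34.9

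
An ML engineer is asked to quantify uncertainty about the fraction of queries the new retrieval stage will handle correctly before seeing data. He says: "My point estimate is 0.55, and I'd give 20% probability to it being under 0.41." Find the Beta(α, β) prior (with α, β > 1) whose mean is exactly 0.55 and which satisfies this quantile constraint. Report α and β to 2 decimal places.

α ≈ 4.92, β ≈ 4.02

With mean 0.55 fixed, write α = 0.55s, β = 0.45s where s = α+β.
Need P(θ < 0.41) = 0.2 under Beta(0.55s, 0.45s). Normal approximation: (q−m)/√(m(1−m)/s) ≈ z_{0.2} = -0.842, so s ≈ 0.55·0.45·(-0.842)²/(0.41−0.55)² = 8.9.
At s = 8.9: P(θ<0.41) ≈ 0.200. Adjusting to match 0.2 gives s ≈ 8.94.
So α = 0.55·8.94 ≈ 4.92, β = 0.45·8.94 ≈ 4.02.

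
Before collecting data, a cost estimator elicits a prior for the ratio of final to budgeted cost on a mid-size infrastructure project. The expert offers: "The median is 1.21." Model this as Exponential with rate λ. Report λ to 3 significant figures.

λ ≈ 0.573

Exponential median = ln 2 / λ, so λ = ln 2 / 1.21 = 0.573.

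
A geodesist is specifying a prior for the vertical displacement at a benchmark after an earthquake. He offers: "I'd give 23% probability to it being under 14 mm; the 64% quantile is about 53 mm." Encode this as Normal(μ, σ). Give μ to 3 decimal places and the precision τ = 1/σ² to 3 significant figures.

For Normal(μ,σ), the p-quantile is μ + z_p·σ. Here z_{0.23} = -0.7388, z_{0.64} = 0.3585.
So 14 = μ − 0.7388σ and 53 = μ + 0.3585σ.
Subtracting: σ = (53 − 14)/(0.3585 − (-0.7388)) = 35.542.
Then μ = 14 − (-0.7388)·35.542 = 40.260.
Precision τ = 1/σ² = 1/35.54² = 0.000792.

μ = 40.260, τ = 0.000792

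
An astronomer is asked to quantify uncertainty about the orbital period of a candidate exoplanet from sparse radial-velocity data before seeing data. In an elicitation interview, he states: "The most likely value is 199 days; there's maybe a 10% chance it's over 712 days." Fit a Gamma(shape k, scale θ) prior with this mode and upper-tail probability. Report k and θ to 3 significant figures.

Gamma(k,θ) with k>1 has mode (k−1)θ, so θ = 199/(k−1).
Need P(X < 712) = 0.9 with θ tied to k this way. Start at k = 2, θ = 199: P(X<712) ≈ 0.872.
Too low — raise k to concentrate. Iterating converges to k ≈ 2.15.
Then θ = 199/(2.15−1) ≈ 173.

k ≈ 2.15, θ ≈ 173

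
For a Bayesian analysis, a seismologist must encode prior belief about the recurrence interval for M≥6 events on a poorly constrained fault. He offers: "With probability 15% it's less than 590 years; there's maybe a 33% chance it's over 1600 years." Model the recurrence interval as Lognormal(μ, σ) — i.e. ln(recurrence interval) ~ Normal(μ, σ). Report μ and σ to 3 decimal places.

If T ~ Lognormal(μ,σ) then ln T ~ Normal(μ,σ), so the p-quantile of ln T is μ + z_p·σ.
ln(590) = 6.38 and ln(1600) = 7.378; z_{0.15} = -1.036, z_{0.67} = 0.4399.
σ = (7.378 − 6.38)/(0.4399 − (-1.036)) = 0.676.
μ = 6.38 − (-1.036)·0.676 = 7.080.

μ ≈ 7.080, σ ≈ 0.676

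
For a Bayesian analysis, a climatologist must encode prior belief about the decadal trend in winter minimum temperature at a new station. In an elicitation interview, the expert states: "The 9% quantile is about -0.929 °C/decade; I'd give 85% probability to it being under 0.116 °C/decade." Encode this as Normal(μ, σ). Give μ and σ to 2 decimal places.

μ = -0.34, σ = 0.44

For Normal(μ,σ), the p-quantile is μ + z_p·σ. Here z_{0.09} = -1.341, z_{0.85} = 1.036.
So -0.929 = μ − 1.341σ and 0.116 = μ + 1.036σ.
Subtracting: σ = (0.116 − -0.929)/(1.036 − (-1.341)) = 0.44.
Then μ = -0.929 − (-1.341)·0.44 = -0.34.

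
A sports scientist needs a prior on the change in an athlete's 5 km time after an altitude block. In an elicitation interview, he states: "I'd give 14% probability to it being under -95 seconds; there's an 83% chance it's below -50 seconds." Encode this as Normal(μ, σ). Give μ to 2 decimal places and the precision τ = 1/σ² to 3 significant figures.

The p-quantile of Normal(μ,σ) is μ + z_p·σ, with z_{0.14} = -1.08 and z_{0.83} = 0.9542.
Eliminate σ: μ = (z₂·x₁ − z₁·x₂)/(z₂ − z₁) = (0.9542·-95 − (-1.08)·-50)/2.034 = -71.10.
Then σ = (x₂ − x₁)/(z₂ − z₁) = (-50 − -95)/2.034 = 22.12.
Precision τ = 1/σ² = 1/22.12² = 0.00204.

μ = -71.10, τ = 0.00204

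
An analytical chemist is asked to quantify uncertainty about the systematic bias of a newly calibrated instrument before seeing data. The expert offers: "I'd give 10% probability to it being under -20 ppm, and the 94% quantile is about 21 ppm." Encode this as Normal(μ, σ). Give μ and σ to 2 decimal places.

The p-quantile of Normal(μ,σ) is μ + z_p·σ, with z_{0.1} = -1.282 and z_{0.94} = 1.555.
Eliminate σ: μ = (z₂·x₁ − z₁·x₂)/(z₂ − z₁) = (1.555·-20 − (-1.282)·21)/2.836 = -1.47.
Then σ = (x₂ − x₁)/(z₂ − z₁) = (21 − -20)/2.836 = 14.46.

μ = -1.47, σ = 14.46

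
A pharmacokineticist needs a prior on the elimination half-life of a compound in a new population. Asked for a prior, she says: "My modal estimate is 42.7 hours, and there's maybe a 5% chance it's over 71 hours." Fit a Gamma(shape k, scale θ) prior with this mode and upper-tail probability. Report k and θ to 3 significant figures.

Gamma(k,θ) with k>1 has mode (k−1)θ, so θ = 42.7/(k−1).
Need P(X < 71) = 0.95 with θ tied to k this way. Start at k = 2, θ = 42.7: P(X<71) ≈ 0.495.
Too low — raise k to concentrate. Iterating converges to k ≈ 11.8.
Then θ = 42.7/(11.8−1) ≈ 3.95.

k ≈ 11.8, θ ≈ 3.95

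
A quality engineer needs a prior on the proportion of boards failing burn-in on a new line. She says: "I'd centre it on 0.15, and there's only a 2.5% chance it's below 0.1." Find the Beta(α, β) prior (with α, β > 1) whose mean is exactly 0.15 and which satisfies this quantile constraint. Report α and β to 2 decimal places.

With mean 0.15 fixed, write α = 0.15s, β = 0.85s where s = α+β.
Need P(θ < 0.1) = 0.025 under Beta(0.15s, 0.85s). Normal approximation: (q−m)/√(m(1−m)/s) ≈ z_{0.025} = -1.96, so s ≈ 0.15·0.85·(-1.96)²/(0.1−0.15)² = 195.9.
At s = 195.9: P(θ<0.1) ≈ 0.016. Adjusting to match 0.025 gives s ≈ 165.92.
So α = 0.15·165.92 ≈ 24.89, β = 0.85·165.92 ≈ 141.04.

α ≈ 24.89, β ≈ 141.04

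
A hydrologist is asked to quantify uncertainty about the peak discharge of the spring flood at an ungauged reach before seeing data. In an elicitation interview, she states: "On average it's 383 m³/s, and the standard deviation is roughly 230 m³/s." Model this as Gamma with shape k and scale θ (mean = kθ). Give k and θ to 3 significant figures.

For Gamma(k, scale θ): mean = kθ, variance = kθ², so CV = 1/√k.
CV = SD/mean = 230/383 = 0.6005, hence k = 1/CV² = 2.77.
Then θ = mean/k = 383/2.77 = 138.

k ≈ 2.77, θ ≈ 138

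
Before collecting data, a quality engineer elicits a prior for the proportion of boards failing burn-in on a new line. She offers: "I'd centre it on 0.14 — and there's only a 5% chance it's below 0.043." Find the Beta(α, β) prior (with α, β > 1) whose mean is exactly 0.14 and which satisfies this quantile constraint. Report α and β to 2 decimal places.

With mean 0.14 fixed, write α = 0.14s, β = 0.86s where s = α+β.
Need P(θ < 0.043) = 0.05 under Beta(0.14s, 0.86s). Normal approximation: (q−m)/√(m(1−m)/s) ≈ z_{0.05} = -1.64, so s ≈ 0.14·0.86·(-1.64)²/(0.043−0.14)² = 34.6.
At s = 34.6: P(θ<0.043) ≈ 0.017. Adjusting to match 0.05 gives s ≈ 22.54.
So α = 0.14·22.54 ≈ 3.16, β = 0.86·22.54 ≈ 19.38.

α ≈ 3.16, β ≈ 19.38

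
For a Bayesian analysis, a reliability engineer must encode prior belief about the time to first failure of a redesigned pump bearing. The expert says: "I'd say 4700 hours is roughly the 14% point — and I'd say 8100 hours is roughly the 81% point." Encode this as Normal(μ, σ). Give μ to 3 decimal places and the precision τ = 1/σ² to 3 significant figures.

μ = 6575.731, τ = 3.32e-07

For Normal(μ,σ), the p-quantile is μ + z_p·σ. Here z_{0.14} = -1.08, z_{0.81} = 0.8779.
So 4700 = μ − 1.08σ and 8100 = μ + 0.8779σ.
Subtracting: σ = (8100 − 4700)/(0.8779 − (-1.08)) = 1736.275.
Then μ = 4700 − (-1.08)·1736.275 = 6575.731.
Precision τ = 1/σ² = 1/1736² = 3.32e-07.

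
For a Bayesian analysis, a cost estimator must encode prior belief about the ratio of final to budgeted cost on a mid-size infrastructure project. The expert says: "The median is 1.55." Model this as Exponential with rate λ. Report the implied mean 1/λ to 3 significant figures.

mean ≈ 2.24

Exponential median = ln 2 / λ, so λ = ln 2 / 1.55 = 0.447.
Mean = 1/λ = 2.24.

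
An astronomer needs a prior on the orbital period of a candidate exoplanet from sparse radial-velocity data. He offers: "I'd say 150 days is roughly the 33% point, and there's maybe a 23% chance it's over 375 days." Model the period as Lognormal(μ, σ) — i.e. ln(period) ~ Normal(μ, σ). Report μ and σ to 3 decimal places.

μ ≈ 5.353, σ ≈ 0.777

If T ~ Lognormal(μ,σ) then ln T ~ Normal(μ,σ), so the p-quantile of ln T is μ + z_p·σ.
ln(150) = 5.011 and ln(375) = 5.927; z_{0.33} = -0.4399, z_{0.77} = 0.7388.
σ = (5.927 − 5.011)/(0.7388 − (-0.4399)) = 0.777.
μ = 5.011 − (-0.4399)·0.777 = 5.353.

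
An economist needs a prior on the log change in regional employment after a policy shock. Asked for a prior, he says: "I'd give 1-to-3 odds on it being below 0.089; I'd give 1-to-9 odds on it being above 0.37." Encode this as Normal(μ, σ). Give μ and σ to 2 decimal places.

μ = 0.19, σ = 0.14

For Normal(μ,σ), the p-quantile is μ + z_p·σ. Here z_{0.25} = -0.6745, z_{0.9} = 1.282.
So 0.089 = μ − 0.6745σ and 0.37 = μ + 1.282σ.
Subtracting: σ = (0.37 − 0.089)/(1.282 − (-0.6745)) = 0.14.
Then μ = 0.089 − (-0.6745)·0.14 = 0.19.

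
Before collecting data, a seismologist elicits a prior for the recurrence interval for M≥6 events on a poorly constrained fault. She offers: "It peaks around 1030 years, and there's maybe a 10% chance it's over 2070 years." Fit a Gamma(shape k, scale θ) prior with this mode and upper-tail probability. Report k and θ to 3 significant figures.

Gamma(k,θ) with k>1 has mode (k−1)θ, so θ = 1030/(k−1).
Need P(X < 2070) = 0.9 with θ tied to k this way. Start at k = 2, θ = 1030: P(X<2070) ≈ 0.597.
Too low — raise k to concentrate. Iterating converges to k ≈ 4.94.
Then θ = 1030/(4.94−1) ≈ 262.

k ≈ 4.94, θ ≈ 262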